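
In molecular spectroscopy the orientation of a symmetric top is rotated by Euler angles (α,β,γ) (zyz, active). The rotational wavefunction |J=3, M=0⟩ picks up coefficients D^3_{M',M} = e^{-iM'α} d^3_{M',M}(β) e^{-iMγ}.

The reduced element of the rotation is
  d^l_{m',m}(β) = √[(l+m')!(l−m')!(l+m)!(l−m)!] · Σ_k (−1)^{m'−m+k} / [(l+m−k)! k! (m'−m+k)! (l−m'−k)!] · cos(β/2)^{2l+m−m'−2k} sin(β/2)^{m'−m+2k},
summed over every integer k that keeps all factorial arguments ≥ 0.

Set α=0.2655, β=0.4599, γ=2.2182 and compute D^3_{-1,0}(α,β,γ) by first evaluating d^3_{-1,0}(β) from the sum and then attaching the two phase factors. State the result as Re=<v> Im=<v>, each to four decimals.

D^3_{-1,0}(0.2655,0.4599,2.2182) = e^{-i·-1·0.2655}·d^3_{-1,0}(0.4599)·e^{-i·0·2.2182}. Compute d first:
With c≡cos(β/2)=0.973678 and s≡sin(β/2)=0.227929, N=[2·24·6·6]^{1/2}=41.569219
k∈{1,2,3} keeps every argument non-negative
  k=1: (−1)^0·41.5692/(12)·0.9737^5·0.2279^1 = +0.690981
  k=2: (−1)^1·41.5692/(4)·0.9737^3·0.2279^3 = -0.113594
  k=3: (−1)^2·41.5692/(12)·0.9737^1·0.2279^5 = +0.002075
d^3_{-1,0}(0.4599) = +0.690981 -0.113594 +0.002075 = +0.579462
Phases: e^{-i·(-1)·0.2655}=+0.964961+0.262392i, e^{-i·(0)·2.2182}=+1.000000+0.000000i ⇒ D=+0.559159+0.152046i

Re=0.5592 Im=0.1520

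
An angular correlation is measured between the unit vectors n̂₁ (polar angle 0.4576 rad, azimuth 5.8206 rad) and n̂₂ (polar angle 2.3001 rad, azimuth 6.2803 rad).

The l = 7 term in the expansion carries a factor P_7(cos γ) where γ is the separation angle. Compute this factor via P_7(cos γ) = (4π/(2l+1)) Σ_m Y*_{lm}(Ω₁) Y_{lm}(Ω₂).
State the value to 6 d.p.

Term-by-term m-sum for l=7 (normalisation 4π/15 = 0.837758):
  term(m=-7) = -0.00010 + 0.00001j   from Y*(Ω₁)=-0.00164 + 0.00016j, Y(Ω₂)=0.06406 + 0.00129j
  term(m=-6) = 0.00248 + 0.00100j   from Y*(Ω₁)=-0.01165 - 0.00447j, Y(Ω₂)=-0.21423 - 0.00371j
  term(m=-5) = -0.01569 - 0.01761j   from Y*(Ω₁)=-0.03950 - 0.04307j, Y(Ω₂)=0.40356 + 0.00582j
  term(m=-4) = 0.02077 + 0.07563j   from Y*(Ω₁)=-0.05164 - 0.17991j, Y(Ω₂)=-0.41902 - 0.00484j
  term(m=-3) = 0.00669 - 0.03447j   from Y*(Ω₁)=0.07381 - 0.39875j, Y(Ω₂)=0.08658 + 0.00075j
  term(m=-2) = 0.10386 - 0.13623j   from Y*(Ω₁)=0.31478 - 0.41785j, Y(Ω₂)=0.32744 + 0.00189j
  term(m=-1) = -0.04088 + 0.02024j   from Y*(Ω₁)=0.16827 - 0.08391j, Y(Ω₂)=-0.24260 - 0.00070j
  term(m=+0) = 0.10852 + 0.00000j   from Y*(Ω₁)=-0.41167 + 0.00000j, Y(Ω₂)=-0.26360 + 0.00000j
  term(m=+1) = -0.04088 - 0.02024j   from Y*(Ω₁)=-0.16827 - 0.08391j, Y(Ω₂)=0.24260 - 0.00070j
  term(m=+2) = 0.10386 + 0.13623j   from Y*(Ω₁)=0.31478 + 0.41785j, Y(Ω₂)=0.32744 - 0.00189j
  term(m=+3) = 0.00669 + 0.03447j   from Y*(Ω₁)=-0.07381 - 0.39875j, Y(Ω₂)=-0.08658 + 0.00075j
  term(m=+4) = 0.02077 - 0.07563j   from Y*(Ω₁)=-0.05164 + 0.17991j, Y(Ω₂)=-0.41902 + 0.00484j
  term(m=+5) = -0.01569 + 0.01761j   from Y*(Ω₁)=0.03950 - 0.04307j, Y(Ω₂)=-0.40356 + 0.00582j
  term(m=+6) = 0.00248 - 0.00100j   from Y*(Ω₁)=-0.01165 + 0.00447j, Y(Ω₂)=-0.21423 + 0.00371j
  term(m=+7) = -0.00010 - 0.00001j   from Y*(Ω₁)=0.00164 + 0.00016j, Y(Ω₂)=-0.06406 + 0.00129j
Total Σ_m = 0.26277 + 0.00000j. Multiply by 0.837758: 0.22014 + 0.00000j. P_7(cos γ) = 0.220139

0.220139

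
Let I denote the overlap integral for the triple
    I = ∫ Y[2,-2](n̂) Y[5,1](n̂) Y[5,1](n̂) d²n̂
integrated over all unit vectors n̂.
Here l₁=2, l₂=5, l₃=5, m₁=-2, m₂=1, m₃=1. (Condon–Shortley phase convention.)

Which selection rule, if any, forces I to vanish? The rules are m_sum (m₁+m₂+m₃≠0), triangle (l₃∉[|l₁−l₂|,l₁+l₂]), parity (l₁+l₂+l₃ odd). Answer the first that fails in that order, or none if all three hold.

m₁+m₂+m₃ = -2 + 1 + 1 = 0  ✓
triangle: |2−5|=3 ≤ l₃=5 ≤ 2+5=7  ✓
parity: l₁+l₂+l₃ = 12 is even  ✓

none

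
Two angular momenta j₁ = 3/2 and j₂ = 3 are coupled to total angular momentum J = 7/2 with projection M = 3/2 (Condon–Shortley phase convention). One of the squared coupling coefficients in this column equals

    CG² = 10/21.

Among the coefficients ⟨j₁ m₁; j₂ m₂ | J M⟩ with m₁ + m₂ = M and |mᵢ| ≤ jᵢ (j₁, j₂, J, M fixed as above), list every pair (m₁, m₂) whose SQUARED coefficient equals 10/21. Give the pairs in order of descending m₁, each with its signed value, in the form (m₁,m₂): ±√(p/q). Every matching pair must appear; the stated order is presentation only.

(3/2,0): +√(10/21)

Admissible pairs with m₁+m₂ = M = 3/2: (-3/2,3), (-1/2,2), (1/2,1), (3/2,0)
  (m₁,m₂)=(3/2,0): CG² = 10/21, CG = +√(10/21)   ← matches the target
  (m₁,m₂)=(1/2,1): CG² = 0/1, CG = 0
  (m₁,m₂)=(-1/2,2): CG² = 3/7, CG = −√(3/7)
  (m₁,m₂)=(-3/2,3): CG² = 2/21, CG = −√(2/21)
Pairs with CG² = 10/21: (3/2,0): +√(10/21)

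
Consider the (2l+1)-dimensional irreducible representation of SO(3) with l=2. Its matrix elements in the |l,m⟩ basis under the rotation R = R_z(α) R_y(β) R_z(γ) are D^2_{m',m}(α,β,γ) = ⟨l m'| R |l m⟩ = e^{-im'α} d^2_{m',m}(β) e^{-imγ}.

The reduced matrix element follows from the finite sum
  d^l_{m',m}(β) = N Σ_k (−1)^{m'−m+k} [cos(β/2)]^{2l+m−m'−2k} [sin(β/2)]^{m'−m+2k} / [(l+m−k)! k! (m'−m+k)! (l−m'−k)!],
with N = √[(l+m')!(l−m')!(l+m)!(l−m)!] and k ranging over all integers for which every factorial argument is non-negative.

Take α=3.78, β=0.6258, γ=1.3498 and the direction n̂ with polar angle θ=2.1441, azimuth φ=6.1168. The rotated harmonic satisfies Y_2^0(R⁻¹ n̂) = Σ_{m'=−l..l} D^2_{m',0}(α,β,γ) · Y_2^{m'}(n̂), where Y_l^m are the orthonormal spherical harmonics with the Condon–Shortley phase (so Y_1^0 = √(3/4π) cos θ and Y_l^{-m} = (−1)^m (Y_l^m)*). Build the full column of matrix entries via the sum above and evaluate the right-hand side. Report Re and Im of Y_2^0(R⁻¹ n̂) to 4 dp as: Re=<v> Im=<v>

Need the full column D^2_{m',0} for m'=−2..2 at α=3.7800, β=0.6258, γ=1.3498.
cos(β/2)=0.951445, sin(β/2)=0.307819
d^2_{-2,0}: single k=2 term ⇒ +0.210104;  D = +0.060881+0.201090i
d^2_{-1,0}: k∈[1..2] ⇒ +0.649415 -0.067975 = +0.581440;  D = -0.466923-0.346490i
d^2_{0,0}: k∈[0..2] ⇒ +0.819473 -0.343098 +0.008978 = +0.485353;  D = +0.485353+0.000000i
d^2_{1,0}: k∈[0..1] ⇒ -0.649415 +0.067975 = -0.581440;  D = +0.466923-0.346490i
d^2_{2,0}: single k=0 term ⇒ +0.210104;  D = +0.060881-0.201090i
Y_2^{m'}(θ=2.1441,φ=6.1168) and Σ D·Y over m':
  (+0.0609+0.2011i)·(+0.2577+0.0891i)  (-0.4669-0.3465i)·(-0.3472-0.0583i)  (+0.4854+0.0000i)·(-0.0370+0.0000i)  (+0.4669-0.3465i)·(+0.3472-0.0583i)  (+0.0609-0.2011i)·(+0.2577-0.0891i)
Y_2^0(R⁻¹ n̂) = +0.261398-0.000000i

Re=0.2614 Im=0.0000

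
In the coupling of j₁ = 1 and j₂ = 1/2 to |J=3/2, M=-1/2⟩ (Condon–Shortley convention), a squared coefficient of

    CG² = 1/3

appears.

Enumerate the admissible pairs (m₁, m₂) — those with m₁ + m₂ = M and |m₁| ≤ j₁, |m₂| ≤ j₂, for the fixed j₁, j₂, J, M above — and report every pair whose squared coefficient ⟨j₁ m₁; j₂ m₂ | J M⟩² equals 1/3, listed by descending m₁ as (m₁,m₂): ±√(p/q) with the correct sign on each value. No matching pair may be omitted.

(-1,1/2): +√(1/3)

Admissible pairs with m₁+m₂ = M = -1/2: (-1,1/2), (0,-1/2)
  (m₁,m₂)=(0,-1/2): CG² = 2/3, CG = +√(2/3)
  (m₁,m₂)=(-1,1/2): CG² = 1/3, CG = +√(1/3)   ← matches the target
Pairs with CG² = 1/3: (-1,1/2): +√(1/3)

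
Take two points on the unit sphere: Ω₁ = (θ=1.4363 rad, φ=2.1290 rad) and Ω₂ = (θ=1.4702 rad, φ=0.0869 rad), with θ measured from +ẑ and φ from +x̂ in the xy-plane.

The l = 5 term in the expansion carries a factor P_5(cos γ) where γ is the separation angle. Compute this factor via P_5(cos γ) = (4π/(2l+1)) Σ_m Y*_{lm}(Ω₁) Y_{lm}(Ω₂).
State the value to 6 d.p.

-0.219377

Summing Y*_{l m}(θ₁,φ₁)·Y_{l m}(θ₂,φ₂) over m ∈ [−5, 5]; prefactor 4π/(2·5+1) = 1.142397:
  term(m=-5) = -0.141880-0.141972i   from Y*(Ω₁)=-0.152331-0.416571i, Y(Ω₂)=+0.410470-0.190491i
  term(m=-4) = -0.008478+0.026070i   from Y*(Ω₁)=-0.116668+0.149701i, Y(Ω₂)=+0.135801-0.049202i
  term(m=-3) = +0.086344-0.013658i   from Y*(Ω₁)=-0.280657-0.029241i, Y(Ω₂)=-0.299328+0.079852i
  term(m=-2) = -0.020272-0.027910i   from Y*(Ω₁)=+0.092668+0.189706i, Y(Ω₂)=-0.160925+0.028254i
  term(m=-1) = -0.029852+0.058579i   from Y*(Ω₁)=-0.126933+0.203272i, Y(Ω₂)=+0.273314-0.023811i
  term(m=+0) = +0.036247+0.000000i   from Y*(Ω₁)=+0.215812-0.000000i, Y(Ω₂)=+0.167958+0.000000i
  term(m=+1) = -0.029852-0.058579i   from Y*(Ω₁)=+0.126933+0.203272i, Y(Ω₂)=-0.273314-0.023811i
  term(m=+2) = -0.020272+0.027910i   from Y*(Ω₁)=+0.092668-0.189706i, Y(Ω₂)=-0.160925-0.028254i
  term(m=+3) = +0.086344+0.013658i   from Y*(Ω₁)=+0.280657-0.029241i, Y(Ω₂)=+0.299328+0.079852i
  term(m=+4) = -0.008478-0.026070i   from Y*(Ω₁)=-0.116668-0.149701i, Y(Ω₂)=+0.135801+0.049202i
  term(m=+5) = -0.141880+0.141972i   from Y*(Ω₁)=+0.152331-0.416571i, Y(Ω₂)=-0.410470-0.190491i
Accumulated sum -0.192032-0.000000i; after 4π/(2l+1) scaling, -0.219377-0.000000i ⇒ P_5 = -0.219377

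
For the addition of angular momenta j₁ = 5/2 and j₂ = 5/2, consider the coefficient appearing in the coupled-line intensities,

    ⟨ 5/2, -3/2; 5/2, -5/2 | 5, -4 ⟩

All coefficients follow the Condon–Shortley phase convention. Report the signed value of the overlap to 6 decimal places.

triangle: 0!*5!*5!/11! = 14400/39916800
(j±m)!: 1!*4!*0!*5!*1!*9! = 1045094400
prefactor² = (2J+1)*Δ*N² = 4147200
  k=0: +1/(0!*0!*4!*0!*1!*5!) = 1/2880
Σ = 1/2880  ⇒  CG² = 4147200*(1/2880)² = 1/2
CG = +√(1/2) = +0.707107

+0.707107  (= +√(1/2))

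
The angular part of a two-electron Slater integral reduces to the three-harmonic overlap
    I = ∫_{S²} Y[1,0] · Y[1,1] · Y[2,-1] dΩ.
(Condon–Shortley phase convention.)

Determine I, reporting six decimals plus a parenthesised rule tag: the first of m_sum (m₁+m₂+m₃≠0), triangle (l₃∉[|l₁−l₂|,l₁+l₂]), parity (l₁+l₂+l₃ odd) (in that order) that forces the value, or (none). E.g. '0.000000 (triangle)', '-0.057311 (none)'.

-0.218510 (none)

Rules hold: Σm=0, L=4 even, 0≤2≤2.
N = 3·3·5 = 45
Δ = 0!·2!·2!/5! = 1/30
Racah Σ t=0..0: t=0:+1/1 = 1/1
⇒ 3j(1 1 2; 0 0 0)² = 2/15, sgn +1
Racah Σ t=0..0: t=0:+1/2 = 1/2
⇒ 3j(1 1 2; 0 1 -1)² = 1/10, sgn -1
4πI² = N·(3j₀)²·(3jₘ)² = 3/5
I = -1·√(0.6/4π) = -0.21850969
No selection rule forces the value: the integral is nonzero (none).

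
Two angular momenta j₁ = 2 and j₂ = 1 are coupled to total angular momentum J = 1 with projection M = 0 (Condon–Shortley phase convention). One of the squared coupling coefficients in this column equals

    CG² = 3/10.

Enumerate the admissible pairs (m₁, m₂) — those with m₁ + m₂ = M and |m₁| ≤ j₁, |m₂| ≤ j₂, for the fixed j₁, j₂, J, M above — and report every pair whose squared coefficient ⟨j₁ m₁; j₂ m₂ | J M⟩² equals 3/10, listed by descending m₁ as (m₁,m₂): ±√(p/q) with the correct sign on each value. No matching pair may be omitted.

(1,-1): +√(3/10); (-1,1): +√(3/10)

Admissible pairs with m₁+m₂ = M = 0: (-1,1), (0,0), (1,-1)
  (m₁,m₂)=(1,-1): CG² = 3/10, CG = +√(3/10)   ← matches the target
  (m₁,m₂)=(0,0): CG² = 2/5, CG = −√(2/5)
  (m₁,m₂)=(-1,1): CG² = 3/10, CG = +√(3/10)   ← matches the target
Pairs with CG² = 3/10: (1,-1): +√(3/10); (-1,1): +√(3/10)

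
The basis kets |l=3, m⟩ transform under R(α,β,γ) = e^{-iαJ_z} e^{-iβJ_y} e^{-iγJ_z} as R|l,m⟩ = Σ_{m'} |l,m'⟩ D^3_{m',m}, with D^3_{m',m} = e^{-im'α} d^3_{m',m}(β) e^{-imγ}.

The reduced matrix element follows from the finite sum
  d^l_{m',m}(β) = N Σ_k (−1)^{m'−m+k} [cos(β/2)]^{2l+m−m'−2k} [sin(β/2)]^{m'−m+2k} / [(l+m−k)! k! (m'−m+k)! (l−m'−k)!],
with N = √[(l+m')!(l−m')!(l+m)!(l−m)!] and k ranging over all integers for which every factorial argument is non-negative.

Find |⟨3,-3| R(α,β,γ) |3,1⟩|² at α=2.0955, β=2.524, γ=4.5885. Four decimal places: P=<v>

D^3_{-3,1}(2.0955,2.5240,4.5885) = e^{-i·-3·2.0955}·d^3_{-3,1}(2.5240)·e^{-i·1·4.5885}. Compute d first:
Half-angle: c=0.303912, s=0.952700. N=√(1·720·24·2)=185.903201
Admissible k: 4..4 (factorial args all ≥0)
  k=4: (−1)^0·185.9032/(48)·0.3039^2·0.9527^4 = +0.294691
d^3_{-3,1}(2.5240) = +0.294691
|D^3_{-3,1}|² = |d^3_{-3,1}(β)|² = (+0.294691)² = 0.086843 (the z-rotation phases have unit modulus)

P=0.0868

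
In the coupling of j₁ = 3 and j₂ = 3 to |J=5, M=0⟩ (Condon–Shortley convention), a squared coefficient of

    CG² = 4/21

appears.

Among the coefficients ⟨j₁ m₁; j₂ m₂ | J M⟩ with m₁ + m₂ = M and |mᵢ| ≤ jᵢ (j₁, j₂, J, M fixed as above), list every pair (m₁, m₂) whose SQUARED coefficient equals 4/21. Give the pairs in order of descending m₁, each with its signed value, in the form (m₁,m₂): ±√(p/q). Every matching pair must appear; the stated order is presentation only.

Admissible pairs with m₁+m₂ = M = 0: (-3,3), (-2,2), (-1,1), (0,0), (1,-1), (2,-2), (3,-3)
  (m₁,m₂)=(3,-3): CG² = 1/84, CG = +√(1/84)
  (m₁,m₂)=(2,-2): CG² = 4/21, CG = +√(4/21)   ← matches the target
  (m₁,m₂)=(1,-1): CG² = 25/84, CG = +√(25/84)
  (m₁,m₂)=(0,0): CG² = 0/1, CG = 0
  (m₁,m₂)=(-1,1): CG² = 25/84, CG = −√(25/84)
  (m₁,m₂)=(-2,2): CG² = 4/21, CG = −√(4/21)   ← matches the target
  (m₁,m₂)=(-3,3): CG² = 1/84, CG = −√(1/84)
Pairs with CG² = 4/21: (2,-2): +√(4/21); (-2,2): −√(4/21)

(2,-2): +√(4/21); (-2,2): −√(4/21)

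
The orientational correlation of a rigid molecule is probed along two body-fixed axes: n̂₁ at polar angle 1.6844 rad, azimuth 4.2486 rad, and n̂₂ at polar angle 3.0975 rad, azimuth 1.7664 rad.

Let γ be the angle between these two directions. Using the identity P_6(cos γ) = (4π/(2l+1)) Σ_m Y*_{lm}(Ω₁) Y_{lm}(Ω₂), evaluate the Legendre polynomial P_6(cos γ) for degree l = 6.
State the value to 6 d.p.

-0.272669

Summing Y*_{l m}(θ₁,φ₁)·Y_{l m}(θ₂,φ₂) over m ∈ [−6, 6]; prefactor 4π/(2·6+1) = 0.966644:
  term(m=-6) = (-0.000000, 0.000000)   from Y*(Ω₁)=(0.435097, 0.163205), Y(Ω₂)=(-0.000000, 0.000000)
  term(m=-5) = (0.000000, -0.000000)   from Y*(Ω₁)=(0.134618, -0.124945), Y(Ω₂)=(0.000000, 0.000000)
  term(m=-4) = (0.000004, 0.000002)   from Y*(Ω₁)=(0.083749, 0.286538), Y(Ω₂)=(0.000010, -0.000009)
  term(m=-3) = (-0.000036, -0.000085)   from Y*(Ω₁)=(0.203707, 0.036948), Y(Ω₂)=(-0.000246, -0.000370)
  term(m=-2) = (0.000625, -0.002426)   from Y*(Ω₁)=(-0.149280, 0.199158), Y(Ω₂)=(-0.009305, 0.003838)
  term(m=-1) = (-0.024375, 0.018894)   from Y*(Ω₁)=(0.095895, 0.191722), Y(Ω₂)=(0.027962, 0.141122)
  term(m=+0) = (-0.234512, -0.000000)   from Y*(Ω₁)=(-0.235348, -0.000000), Y(Ω₂)=(0.996448, 0.000000)
  term(m=+1) = (-0.024375, -0.018894)   from Y*(Ω₁)=(-0.095895, 0.191722), Y(Ω₂)=(-0.027962, 0.141122)
  term(m=+2) = (0.000625, 0.002426)   from Y*(Ω₁)=(-0.149280, -0.199158), Y(Ω₂)=(-0.009305, -0.003838)
  term(m=+3) = (-0.000036, 0.000085)   from Y*(Ω₁)=(-0.203707, 0.036948), Y(Ω₂)=(0.000246, -0.000370)
  term(m=+4) = (0.000004, -0.000002)   from Y*(Ω₁)=(0.083749, -0.286538), Y(Ω₂)=(0.000010, 0.000009)
  term(m=+5) = (0.000000, 0.000000)   from Y*(Ω₁)=(-0.134618, -0.124945), Y(Ω₂)=(-0.000000, 0.000000)
  term(m=+6) = (-0.000000, -0.000000)   from Y*(Ω₁)=(0.435097, -0.163205), Y(Ω₂)=(-0.000000, -0.000000)
Σ over m = (-0.282079, 0.000000); ×(4π/13) → (-0.272669, 0.000000). Real part: -0.272669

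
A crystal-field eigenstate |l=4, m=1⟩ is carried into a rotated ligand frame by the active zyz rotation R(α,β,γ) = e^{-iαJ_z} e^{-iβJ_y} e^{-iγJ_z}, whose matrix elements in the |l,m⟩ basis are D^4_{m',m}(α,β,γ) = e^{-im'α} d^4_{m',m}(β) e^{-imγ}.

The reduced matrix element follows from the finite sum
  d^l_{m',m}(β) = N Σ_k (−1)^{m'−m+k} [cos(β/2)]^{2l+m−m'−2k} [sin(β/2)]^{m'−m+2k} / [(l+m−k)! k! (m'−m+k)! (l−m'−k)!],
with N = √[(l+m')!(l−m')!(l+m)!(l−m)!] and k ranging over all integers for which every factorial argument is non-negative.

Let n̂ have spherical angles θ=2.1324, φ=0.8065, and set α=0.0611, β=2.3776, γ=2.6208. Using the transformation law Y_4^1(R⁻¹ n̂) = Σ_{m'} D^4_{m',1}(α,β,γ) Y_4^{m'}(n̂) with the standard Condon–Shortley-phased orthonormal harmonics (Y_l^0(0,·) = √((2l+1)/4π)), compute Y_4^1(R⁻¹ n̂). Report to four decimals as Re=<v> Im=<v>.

Re=-0.2258 Im=0.2907

Need the full column D^4_{m',1} for m'=−4..4 at α=0.0611, β=2.3776, γ=2.6208.
cos(β/2)=0.372774, sin(β/2)=0.927922
d^4_{-4,1}: single k=5 term ⇒ +0.266678;  D = -0.192341-0.184722i
d^4_{-3,1}: k∈[4..5] ⇒ +0.189385 -0.704094 = -0.514708;  D = +0.392310+0.333193i
d^4_{-2,1}: k∈[3..5] ⇒ +0.081335 -0.755962 +0.936834 = +0.262207;  D = -0.209846-0.157218i
d^4_{-1,1}: k∈[2..5] ⇒ +0.023104 -0.429486 +1.330612 -0.549658 = +0.374572;  D = -0.312927-0.205867i
d^4_{0,1}: k∈[1..4] ⇒ +0.004151 -0.154322 +0.956225 -0.987510 = -0.181456;  D = +0.157400+0.090287i
d^4_{1,1}: k∈[0..3] ⇒ +0.000373 -0.034657 +0.429486 -0.887075 = -0.491873;  D = +0.440811+0.218230i
d^4_{2,1}: k∈[0..2] ⇒ -0.003938 +0.122002 -0.503975 = -0.385910;  D = +0.355658+0.149780i
d^4_{3,1}: k∈[0..1] ⇒ +0.018339 -0.189385 = -0.171047;  D = +0.161398+0.056637i
d^4_{4,1}: single k=0 term ⇒ -0.043038;  D = +0.041405+0.011745i
Y_4^{m'}(θ=2.1324,φ=0.8065) and Σ D·Y over m':
  (-0.1923-0.1847i)·(-0.2263+0.0191i)  (+0.3923+0.3332i)·(+0.3033+0.2671i)  (-0.2098-0.1572i)·(-0.0100-0.2359i)  (-0.3129-0.2059i)·(+0.1498-0.1562i)  (+0.1574+0.0903i)·(-0.2849+0.0000i)  (+0.4408+0.2182i)·(-0.1498-0.1562i)  (+0.3557+0.1498i)·(-0.0100+0.2359i)  (+0.1614+0.0566i)·(-0.3033+0.2671i)  (+0.0414+0.0117i)·(-0.2263-0.0191i)
Y_4^1(R⁻¹ n̂) = -0.225839+0.290743i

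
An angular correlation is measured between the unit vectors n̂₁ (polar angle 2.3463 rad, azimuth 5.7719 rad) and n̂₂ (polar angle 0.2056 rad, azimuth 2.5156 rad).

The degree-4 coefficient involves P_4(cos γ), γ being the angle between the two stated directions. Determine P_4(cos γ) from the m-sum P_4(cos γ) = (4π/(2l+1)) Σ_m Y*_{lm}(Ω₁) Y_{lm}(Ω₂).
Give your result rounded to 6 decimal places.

-0.131492

Addition theorem: P_4(cos γ) = (4π/9) Σ_m Y*_{lm}(Ω₁) Y_{lm}(Ω₂), m = −4…4:
  m=-4: (-0.052552, -0.102352) × (-0.000618, 0.000458) = (0.000079, 0.000039)  (running Σ = (0.000079, 0.000039))
  m=-3: (-0.011783, 0.318830) × (0.003153, -0.009938) = (0.003131, 0.001122)  (running Σ = (0.003211, 0.001161))
  m=-2: (0.216087, -0.353854) × (0.024946, 0.075577) = (0.032134, 0.007504)  (running Σ = (0.035345, 0.008665))
  m=-1: (-0.088842, 0.049845) × (-0.284128, -0.205423) = (0.035482, 0.004088)  (running Σ = (0.070826, 0.012753))
  m=0: (-0.348674, -0.000000) × (0.676354, 0.000000) = (-0.235827, -0.000000)  (running Σ = (-0.165001, 0.012753))
  m=1: (0.088842, 0.049845) × (0.284128, -0.205423) = (0.035482, -0.004088)  (running Σ = (-0.129519, 0.008665))
  m=2: (0.216087, 0.353854) × (0.024946, -0.075577) = (0.032134, -0.007504)  (running Σ = (-0.097385, 0.001161))
  m=3: (0.011783, 0.318830) × (-0.003153, -0.009938) = (0.003131, -0.001122)  (running Σ = (-0.094254, 0.000039))
  m=4: (-0.052552, 0.102352) × (-0.000618, -0.000458) = (0.000079, -0.000039)  (running Σ = (-0.094174, 0.000000))
Accumulated sum (-0.094174, 0.000000); after 4π/(2l+1) scaling, (-0.131492, 0.000000) ⇒ P_4 = -0.131492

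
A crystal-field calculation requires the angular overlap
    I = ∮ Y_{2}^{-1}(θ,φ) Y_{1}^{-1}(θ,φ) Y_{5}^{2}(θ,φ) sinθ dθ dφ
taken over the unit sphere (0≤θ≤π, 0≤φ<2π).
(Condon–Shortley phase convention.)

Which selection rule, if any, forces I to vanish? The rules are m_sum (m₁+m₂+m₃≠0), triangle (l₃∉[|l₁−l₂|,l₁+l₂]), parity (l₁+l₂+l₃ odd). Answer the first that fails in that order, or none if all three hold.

triangle

Σmᵢ = 0  ✓
l₃∈[|l₁−l₂|,l₁+l₂]=[1,3] required, l₃=5 fails  ✗
Σlᵢ = 8 ⇒ even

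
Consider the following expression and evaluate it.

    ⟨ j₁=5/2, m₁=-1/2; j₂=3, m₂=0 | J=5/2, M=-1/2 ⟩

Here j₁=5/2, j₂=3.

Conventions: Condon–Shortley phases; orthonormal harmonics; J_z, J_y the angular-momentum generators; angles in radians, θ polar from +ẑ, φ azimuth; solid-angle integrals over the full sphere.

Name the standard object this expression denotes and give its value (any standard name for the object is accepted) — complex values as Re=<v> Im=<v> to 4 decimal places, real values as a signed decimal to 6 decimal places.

This is a Clebsch–Gordan (vector-coupling) coefficient.
√[6·3!2!3!/9! · 2!3!3!3!2!3!] = √(216/35)
  +(−1)^1/∏(1,2,2,2,0,1)! = -1/8  (running -1/8)
  +(−1)^2/∏(2,1,1,1,1,2)! = 1/4  (running 1/8)
  +(−1)^3/∏(3,0,0,0,2,3)! = -1/72  (running 1/9)
⟨..|..⟩ = √(216/35)·(1/9) = +0.276026

Clebsch–Gordan coefficient, +√(8/105) ≈ +0.276026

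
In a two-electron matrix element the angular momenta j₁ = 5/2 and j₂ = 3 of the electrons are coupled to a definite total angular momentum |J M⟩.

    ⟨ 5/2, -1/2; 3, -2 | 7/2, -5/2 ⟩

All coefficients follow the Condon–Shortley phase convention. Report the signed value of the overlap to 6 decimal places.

−√(2/63) ≈ -0.178174

j₁+j₂−J=2  J+j₁−j₂=3  J−j₁+j₂=4  j₁+j₂+J+1=10
(j₁±m₁, j₂±m₂, J±M) = (2,3,1,5,1,6)
P² = 4608/7
sum k=0..1:
  [0] +1/72 = 1/72
  [1] −1/48 = -1/48
S = -1/144
C² = P²·S² = 2/63 ; C = -0.178174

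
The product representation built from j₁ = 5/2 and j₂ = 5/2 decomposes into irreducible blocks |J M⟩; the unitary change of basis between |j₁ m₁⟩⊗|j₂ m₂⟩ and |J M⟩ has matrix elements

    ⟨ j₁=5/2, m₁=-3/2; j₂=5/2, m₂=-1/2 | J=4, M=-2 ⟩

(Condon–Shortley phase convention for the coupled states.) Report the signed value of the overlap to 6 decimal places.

−√(5/28) ≈ -0.422577

triangle: 1!×4!×4!/10! = 576/3628800
(j±m)!: 1!×4!×2!×3!×2!×6! = 414720
prefactor² = (2J+1)×Δ×N² = 20736/35
  k=0: +1/(0!×1!×4!×2!×0!×2!) = 1/96
  k=1: −1/(1!×0!×3!×1!×1!×3!) = -1/36
Σ = -5/288  ⇒  CG² = 20736/35×(-5/288)² = 5/28
CG = −√(5/28) = -0.422577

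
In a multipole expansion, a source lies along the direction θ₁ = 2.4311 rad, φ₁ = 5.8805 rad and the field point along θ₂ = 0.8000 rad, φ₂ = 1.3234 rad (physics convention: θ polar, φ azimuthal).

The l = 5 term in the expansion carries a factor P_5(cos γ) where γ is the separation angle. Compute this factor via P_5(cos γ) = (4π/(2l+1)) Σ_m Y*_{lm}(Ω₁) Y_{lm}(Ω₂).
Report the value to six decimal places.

Expand P_5 via completeness: Σ_{m} conj(Y_{5,m}) at Ω₁ times Y_{5,m} at Ω₂ —
  m=-5: (-0.023460, -0.049495) × (0.083302, -0.028889) = (-0.003384, -0.003445)  (running Σ = (-0.003384, -0.003445))
  m=-4: (0.008039, 0.201155) × (0.148673, 0.226325) = (-0.044331, 0.031726)  (running Σ = (-0.047715, 0.028281))
  m=-3: (0.142069, -0.374323) × (-0.290766, 0.317046) = (0.077369, 0.153883)  (running Σ = (0.029653, 0.182163))
  m=-2: (-0.274079, 0.285251) × (-0.243951, -0.131626) = (0.104408, -0.033511)  (running Σ = (0.134062, 0.148652))
  m=-1: (-0.021269, 0.009060) × (-0.047695, 0.188839) = (-0.000696, -0.004449)  (running Σ = (0.133365, 0.144203))
  m=0: (0.391983, -0.000000) × (-0.336869, 0.000000) = (-0.132047, 0.000000)  (running Σ = (0.001318, 0.144203))
  m=1: (0.021269, 0.009060) × (0.047695, 0.188839) = (-0.000696, 0.004449)  (running Σ = (0.000622, 0.148652))
  m=2: (-0.274079, -0.285251) × (-0.243951, 0.131626) = (0.104408, 0.033511)  (running Σ = (0.105030, 0.182163))
  m=3: (-0.142069, -0.374323) × (0.290766, 0.317046) = (0.077369, -0.153883)  (running Σ = (0.182399, 0.028281))
  m=4: (0.008039, -0.201155) × (0.148673, -0.226325) = (-0.044331, -0.031726)  (running Σ = (0.138068, -0.003445))
  m=5: (0.023460, -0.049495) × (-0.083302, -0.028889) = (-0.003384, 0.003445)  (running Σ = (0.134684, -0.000000))
Accumulated sum (0.134684, -0.000000); after 4π/(2l+1) scaling, (0.153862, -0.000000) ⇒ P_5 = 0.153862

0.153862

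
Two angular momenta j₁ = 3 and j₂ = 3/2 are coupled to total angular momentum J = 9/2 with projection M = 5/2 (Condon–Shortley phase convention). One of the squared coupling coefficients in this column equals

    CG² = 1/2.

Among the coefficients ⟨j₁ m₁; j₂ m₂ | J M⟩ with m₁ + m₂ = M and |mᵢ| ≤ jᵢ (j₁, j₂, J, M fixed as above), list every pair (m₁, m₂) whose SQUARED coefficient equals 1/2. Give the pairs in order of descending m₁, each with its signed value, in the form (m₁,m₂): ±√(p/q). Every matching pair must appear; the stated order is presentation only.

Admissible pairs with m₁+m₂ = M = 5/2: (1,3/2), (2,1/2), (3,-1/2)
  (m₁,m₂)=(3,-1/2): CG² = 1/12, CG = +√(1/12)
  (m₁,m₂)=(2,1/2): CG² = 1/2, CG = +√(1/2)   ← matches the target
  (m₁,m₂)=(1,3/2): CG² = 5/12, CG = +√(5/12)
Pairs with CG² = 1/2: (2,1/2): +√(1/2)

(2,1/2): +√(1/2)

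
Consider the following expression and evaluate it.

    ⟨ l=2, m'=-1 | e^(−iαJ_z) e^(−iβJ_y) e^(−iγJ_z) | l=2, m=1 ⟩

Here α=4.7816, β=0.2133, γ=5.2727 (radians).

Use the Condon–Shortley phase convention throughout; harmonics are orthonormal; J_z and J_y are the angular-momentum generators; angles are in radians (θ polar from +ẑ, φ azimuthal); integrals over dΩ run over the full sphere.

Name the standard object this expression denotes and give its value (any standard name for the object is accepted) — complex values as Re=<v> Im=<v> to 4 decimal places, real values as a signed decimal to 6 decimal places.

Wigner D-matrix element, Re=0.0295 Im=-0.0158

This is a Wigner D-matrix element — the rotation-matrix element ⟨l m'| R(α,β,γ) |l m⟩ in the angular-momentum basis.
First d^2_{-1,1}(β=0.2133), then the phase factors e^{-i(-1)α} and e^{-i(1)γ}:
With c≡cos(β/2)=0.994318 and s≡sin(β/2)=0.106448, N=[1·6·6·1]^{1/2}=6.000000
k: max(0,(1)−(-1))=2 … min(2+(1),2−(-1))=3
  k=2: (−1)^0·6.0000/(2)·0.9943^2·0.1064^2 = +0.033608
  k=3: (−1)^1·6.0000/(6)·0.9943^0·0.1064^4 = -0.000128
d^2_{-1,1}(0.2133) = +0.033608 -0.000128 = +0.033480
D = (+0.069156-0.997606i)·(+0.033480)·(+0.531450+0.847090i) = +0.029523-0.015789i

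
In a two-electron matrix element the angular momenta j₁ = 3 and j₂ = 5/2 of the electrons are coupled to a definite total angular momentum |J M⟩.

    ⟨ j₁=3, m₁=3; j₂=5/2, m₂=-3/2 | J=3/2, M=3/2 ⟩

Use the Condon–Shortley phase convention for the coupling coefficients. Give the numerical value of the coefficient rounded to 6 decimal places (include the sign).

+0.462910

triangle: 4!×2!×1!/8! = 48/40320
(j±m)!: 6!×0!×1!×4!×3!×0! = 103680
prefactor² = (2J+1)×Δ×N² = 3456/7
  k=0: +1/(0!×4!×0!×1!×2!×0!) = 1/48
Σ = 1/48  ⇒  CG² = 3456/7×(1/48)² = 3/14
CG = +√(3/14) = +0.462910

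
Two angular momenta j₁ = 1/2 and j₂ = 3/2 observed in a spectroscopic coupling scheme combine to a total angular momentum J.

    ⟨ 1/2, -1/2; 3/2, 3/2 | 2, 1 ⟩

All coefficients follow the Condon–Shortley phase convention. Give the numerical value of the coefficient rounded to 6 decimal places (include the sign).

+√(1/4) ≈ +0.500000

√[5·0!1!3!/5! · 0!1!3!0!3!1!] = √(9)
  +(−1)^0/∏(0,0,1,3,0,0)! = 1/6  (running 1/6)
⟨..|..⟩ = √(9)·(1/6) = +0.500000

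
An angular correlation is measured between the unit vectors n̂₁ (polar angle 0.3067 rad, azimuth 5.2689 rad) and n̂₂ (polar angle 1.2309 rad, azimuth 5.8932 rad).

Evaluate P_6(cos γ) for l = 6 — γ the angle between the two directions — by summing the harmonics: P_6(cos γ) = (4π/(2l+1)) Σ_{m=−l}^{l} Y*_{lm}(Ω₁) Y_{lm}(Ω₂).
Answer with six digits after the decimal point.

0.272608

Term-by-term m-sum for l=6 (normalisation 4π/13 = 0.966644):
  m=-6: Y*=0.00036 + 0.00007j  Y=-0.23594 + 0.24375j  product -0.00010 + 0.00007j
  m=-5: Y*=0.00141 + 0.00375j  Y=-0.15381 + 0.38605j  product -0.00166 - 0.00003j
  m=-4: Y*=-0.01625 + 0.02115j  Y=0.00068 + 0.06275j  product -0.00134 - 0.00101j
  m=-3: Y*=-0.11900 - 0.01179j  Y=-0.12621 - 0.29782j  product 0.01151 + 0.03693j
  m=-2: Y*=-0.15612 - 0.31688j  Y=-0.12204 - 0.12073j  product -0.01920 + 0.05752j
  m=-1: Y*=0.31272 - 0.50269j  Y=0.24831 + 0.10206j  product 0.12896 - 0.09290j
  m=+0: Y*=0.23217 + 0.00000j  Y=0.19683 + 0.00000j  product 0.04570 + 0.00000j
  m=+1: Y*=-0.31272 - 0.50269j  Y=-0.24831 + 0.10206j  product 0.12896 + 0.09290j
  m=+2: Y*=-0.15612 + 0.31688j  Y=-0.12204 + 0.12073j  product -0.01920 - 0.05752j
  m=+3: Y*=0.11900 - 0.01179j  Y=0.12621 - 0.29782j  product 0.01151 - 0.03693j
  m=+4: Y*=-0.01625 - 0.02115j  Y=0.00068 - 0.06275j  product -0.00134 + 0.00101j
  m=+5: Y*=-0.00141 + 0.00375j  Y=0.15381 + 0.38605j  product -0.00166 + 0.00003j
  m=+6: Y*=0.00036 - 0.00007j  Y=-0.23594 - 0.24375j  product -0.00010 - 0.00007j
Accumulated sum 0.28201 + 0.00000j; after 4π/(2l+1) scaling, 0.27261 + 0.00000j ⇒ P_6 = 0.272608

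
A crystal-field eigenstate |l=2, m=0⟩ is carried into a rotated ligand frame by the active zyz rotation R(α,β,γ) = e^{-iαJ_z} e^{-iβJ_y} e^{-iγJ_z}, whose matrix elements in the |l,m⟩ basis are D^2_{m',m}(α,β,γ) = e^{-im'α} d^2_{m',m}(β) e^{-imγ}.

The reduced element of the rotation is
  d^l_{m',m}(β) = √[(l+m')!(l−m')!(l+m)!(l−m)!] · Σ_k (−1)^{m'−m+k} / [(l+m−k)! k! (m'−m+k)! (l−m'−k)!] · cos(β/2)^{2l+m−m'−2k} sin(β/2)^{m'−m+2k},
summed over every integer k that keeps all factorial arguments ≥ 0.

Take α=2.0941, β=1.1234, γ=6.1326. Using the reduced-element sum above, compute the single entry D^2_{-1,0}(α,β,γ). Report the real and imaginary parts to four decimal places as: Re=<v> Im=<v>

Re=-0.2387 Im=0.4138

Split into d^2_{-1,0}(β=1.1234) × two z-phases.
Half-angle: c=0.846351, s=0.532626. N=√(1·6·2·2)=4.898979
k∈{1,2} keeps every argument non-negative
  k=1: (−1)^0·4.8990/(2)·0.8464^3·0.5326^1 = +0.790950
  k=2: (−1)^1·4.8990/(2)·0.8464^1·0.5326^3 = -0.313251
d^2_{-1,0}(1.1234) = +0.790950 -0.313251 = +0.477699
Attach z-rotation phases: D = e^{-i(-1)(2.0941)}·(+0.477699)·e^{-i(0)(6.1326)} = -0.238727+0.413770i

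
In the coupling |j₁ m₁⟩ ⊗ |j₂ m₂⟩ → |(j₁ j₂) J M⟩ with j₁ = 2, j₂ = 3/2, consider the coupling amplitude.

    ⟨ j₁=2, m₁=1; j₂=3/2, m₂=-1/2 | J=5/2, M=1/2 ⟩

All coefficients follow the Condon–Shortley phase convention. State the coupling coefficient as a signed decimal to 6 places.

+0.597614  (= +√(5/14))

triangle: 1!·3!·2!/7! = 12/5040
(j±m)!: 3!·1!·1!·2!·3!·2! = 144
prefactor² = (2J+1)·Δ·N² = 72/35
  k=0: +1/(0!·1!·1!·1!·2!·1!) = 1/2
  k=1: −1/(1!·0!·0!·0!·3!·2!) = -1/12
Σ = 5/12  ⇒  CG² = 72/35·(5/12)² = 5/14
CG = +√(5/14) = +0.597614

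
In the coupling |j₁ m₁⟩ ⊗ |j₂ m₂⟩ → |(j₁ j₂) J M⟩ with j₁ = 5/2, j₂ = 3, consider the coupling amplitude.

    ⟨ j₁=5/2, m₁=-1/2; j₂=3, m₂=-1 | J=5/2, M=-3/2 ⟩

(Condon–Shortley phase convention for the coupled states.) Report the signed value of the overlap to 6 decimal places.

triangle: 3!×2!×3!/9! = 72/362880
(j±m)!: 2!×3!×2!×4!×1!×4! = 13824
prefactor² = (2J+1)×Δ×N² = 576/35
  k=1: −1/(1!×2!×2!×1!×0!×2!) = -1/8
  k=2: +1/(2!×1!×1!×0!×1!×3!) = 1/12
Σ = -1/24  ⇒  CG² = 576/35×(-1/24)² = 1/35
CG = −√(1/35) = -0.169031

−√(1/35) = -0.169031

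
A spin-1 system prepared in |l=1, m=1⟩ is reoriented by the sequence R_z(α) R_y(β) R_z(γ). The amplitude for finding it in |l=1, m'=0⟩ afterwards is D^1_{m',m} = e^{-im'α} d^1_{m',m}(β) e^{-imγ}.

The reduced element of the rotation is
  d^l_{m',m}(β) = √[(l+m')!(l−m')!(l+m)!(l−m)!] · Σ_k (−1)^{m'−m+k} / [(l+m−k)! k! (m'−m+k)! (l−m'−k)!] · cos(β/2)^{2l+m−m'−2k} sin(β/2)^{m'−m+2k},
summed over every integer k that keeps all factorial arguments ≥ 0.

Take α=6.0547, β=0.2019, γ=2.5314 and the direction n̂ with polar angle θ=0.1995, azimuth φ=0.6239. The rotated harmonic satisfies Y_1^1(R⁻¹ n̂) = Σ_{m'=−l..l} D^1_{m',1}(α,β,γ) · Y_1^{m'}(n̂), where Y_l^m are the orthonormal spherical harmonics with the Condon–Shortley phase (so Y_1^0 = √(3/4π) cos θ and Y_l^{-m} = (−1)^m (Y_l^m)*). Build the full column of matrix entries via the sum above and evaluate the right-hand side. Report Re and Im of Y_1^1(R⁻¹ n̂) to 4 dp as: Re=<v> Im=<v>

Need the full column D^1_{m',1} for m'=−1..1 at α=6.0547, β=0.2019, γ=2.5314.
cos(β/2)=0.994909, sin(β/2)=0.100779
d^1_{-1,1}: single k=2 term ⇒ +0.010156;  D = -0.009425-0.003783i
d^1_{0,1}: single k=1 term ⇒ +0.141797;  D = -0.116208-0.081253i
d^1_{1,1}: single k=0 term ⇒ +0.989844;  D = -0.661658-0.736206i
Y_1^{m'}(θ=0.1995,φ=0.6239) and Σ D·Y over m':
  (-0.0094-0.0038i)·(+0.0556-0.0400i)  (-0.1162-0.0813i)·(+0.4789+0.0000i)  (-0.6617-0.7362i)·(-0.0556-0.0400i)
Y_1^1(R⁻¹ n̂) = -0.049008+0.028632i

Re=-0.0490 Im=0.0286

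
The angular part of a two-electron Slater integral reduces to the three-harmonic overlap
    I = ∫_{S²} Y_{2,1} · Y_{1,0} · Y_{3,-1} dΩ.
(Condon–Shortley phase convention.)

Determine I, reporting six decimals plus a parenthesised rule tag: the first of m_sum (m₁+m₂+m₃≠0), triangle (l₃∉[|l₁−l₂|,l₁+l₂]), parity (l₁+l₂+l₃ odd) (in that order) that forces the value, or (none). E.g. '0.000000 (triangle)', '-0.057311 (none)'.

Checks pass: Σm=0; 6 even; l₃=3∈[1,3].
(2·2+1)(2·1+1)(2·3+1) = 105
Δ: 0! 4! 2! / 7! → 1/105
sum: t=0:+1/4 = 1/4
3j²(2 1 3; 0 0 0) = Δ·Π!·Σ² = 3/35  (sign -1)
sum: t=0:+1/6 = 1/6
3j²(2 1 3; 1 0 -1) = Δ·Π!·Σ² = 8/105  (sign +1)
combine: 4πI² = 105·3/35·8/105 = 24/35
take √, sign -1: I = -0.23359668
No selection rule forces the value: the integral is nonzero (none).

-0.233597 (none)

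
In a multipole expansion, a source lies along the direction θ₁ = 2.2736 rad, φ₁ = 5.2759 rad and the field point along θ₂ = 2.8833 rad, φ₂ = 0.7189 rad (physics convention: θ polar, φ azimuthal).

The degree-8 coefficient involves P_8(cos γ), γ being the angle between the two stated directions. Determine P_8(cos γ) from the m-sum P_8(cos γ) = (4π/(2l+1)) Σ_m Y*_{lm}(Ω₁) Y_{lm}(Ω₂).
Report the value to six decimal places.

0.199282

Summing Y*_{l m}(θ₁,φ₁)·Y_{l m}(θ₂,φ₂) over m ∈ [−8, 8]; prefactor 4π/(2·8+1) = 0.739198:
  term(m=-8) = (0.000000, -0.000001)   from Y*(Ω₁)=(-0.012016, -0.057995), Y(Ω₂)=(0.000008, 0.000005)
  term(m=-7) = (0.000025, 0.000013)   from Y*(Ω₁)=(-0.144376, 0.139386), Y(Ω₂)=(-0.000044, -0.000134)
  term(m=-6) = (-0.000317, 0.000428)   from Y*(Ω₁)=(0.380096, 0.092804), Y(Ω₂)=(-0.000529, 0.001254)
  term(m=-5) = (-0.002933, -0.002983)   from Y*(Ω₁)=(-0.141397, -0.420980), Y(Ω₂)=(0.008472, -0.004123)
  term(m=-4) = (0.006667, -0.004776)   from Y*(Ω₁)=(-0.107351, 0.131873), Y(Ω₂)=(-0.046533, -0.012678)
  term(m=-3) = (-0.021385, -0.042501)   from Y*(Ω₁)=(-0.262765, -0.031614), Y(Ω₂)=(0.099404, 0.149786)
  term(m=-2) = (0.142449, -0.045753)   from Y*(Ω₁)=(0.140701, 0.295964), Y(Ω₂)=(0.060541, -0.452523)
  term(m=-1) = (-0.012533, -0.080003)   from Y*(Ω₁)=(-0.066380, 0.105056), Y(Ω₂)=(-0.490375, 0.429139)
  term(m=+0) = (0.045646, 0.000000)   from Y*(Ω₁)=(0.347935, -0.000000), Y(Ω₂)=(0.131190, 0.000000)
  term(m=+1) = (-0.012533, 0.080003)   from Y*(Ω₁)=(0.066380, 0.105056), Y(Ω₂)=(0.490375, 0.429139)
  term(m=+2) = (0.142449, 0.045753)   from Y*(Ω₁)=(0.140701, -0.295964), Y(Ω₂)=(0.060541, 0.452523)
  term(m=+3) = (-0.021385, 0.042501)   from Y*(Ω₁)=(0.262765, -0.031614), Y(Ω₂)=(-0.099404, 0.149786)
  term(m=+4) = (0.006667, 0.004776)   from Y*(Ω₁)=(-0.107351, -0.131873), Y(Ω₂)=(-0.046533, 0.012678)
  term(m=+5) = (-0.002933, 0.002983)   from Y*(Ω₁)=(0.141397, -0.420980), Y(Ω₂)=(-0.008472, -0.004123)
  term(m=+6) = (-0.000317, -0.000428)   from Y*(Ω₁)=(0.380096, -0.092804), Y(Ω₂)=(-0.000529, -0.001254)
  term(m=+7) = (0.000025, -0.000013)   from Y*(Ω₁)=(0.144376, 0.139386), Y(Ω₂)=(0.000044, -0.000134)
  term(m=+8) = (0.000000, 0.000001)   from Y*(Ω₁)=(-0.012016, 0.057995), Y(Ω₂)=(0.000008, -0.000005)
Σ over m = (0.269593, 0.000000); ×(4π/17) → (0.199282, 0.000000). Real part: 0.199282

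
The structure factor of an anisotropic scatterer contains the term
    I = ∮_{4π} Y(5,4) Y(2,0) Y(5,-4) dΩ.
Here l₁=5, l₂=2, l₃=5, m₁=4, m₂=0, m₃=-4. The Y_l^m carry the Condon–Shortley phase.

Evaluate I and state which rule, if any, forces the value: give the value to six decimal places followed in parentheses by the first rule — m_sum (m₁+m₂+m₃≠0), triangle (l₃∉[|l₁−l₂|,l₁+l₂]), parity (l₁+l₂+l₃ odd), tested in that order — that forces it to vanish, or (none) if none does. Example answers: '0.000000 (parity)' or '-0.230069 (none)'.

Checks pass: Σm=0; 12 even; l₃=5∈[3,7].
(2·5+1)(2·2+1)(2·5+1) = 605
Δ: 2! 8! 2! / 13! → 1/38610
sum: t=0:+1/2880 t=1:−1/576 t=2:+1/2880 = -1/960
3j²(5 2 5; 0 0 0) = Δ·Π!·Σ² = 10/429  (sign +1)
sum: t=0:+1/20160 t=1:−1/40320 = 1/40320
3j²(5 2 5; 4 0 -4) = Δ·Π!·Σ² = 6/715  (sign -1)
combine: 4πI² = 605·10/429·6/715 = 20/169
take √, sign -1: I = -0.09704356
No selection rule forces the value: the integral is nonzero (none).

-0.097044 (none)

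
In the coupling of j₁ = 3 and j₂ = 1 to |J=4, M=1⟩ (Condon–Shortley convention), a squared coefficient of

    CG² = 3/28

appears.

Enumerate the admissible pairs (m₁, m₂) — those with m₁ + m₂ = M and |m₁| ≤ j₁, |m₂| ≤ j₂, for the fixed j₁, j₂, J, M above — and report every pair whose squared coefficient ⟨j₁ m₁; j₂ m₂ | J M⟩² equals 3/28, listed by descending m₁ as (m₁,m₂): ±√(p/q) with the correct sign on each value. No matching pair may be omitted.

Admissible pairs with m₁+m₂ = M = 1: (0,1), (1,0), (2,-1)
  (m₁,m₂)=(2,-1): CG² = 3/28, CG = +√(3/28)   ← matches the target
  (m₁,m₂)=(1,0): CG² = 15/28, CG = +√(15/28)
  (m₁,m₂)=(0,1): CG² = 5/14, CG = +√(5/14)
Pairs with CG² = 3/28: (2,-1): +√(3/28)

(2,-1): +√(3/28)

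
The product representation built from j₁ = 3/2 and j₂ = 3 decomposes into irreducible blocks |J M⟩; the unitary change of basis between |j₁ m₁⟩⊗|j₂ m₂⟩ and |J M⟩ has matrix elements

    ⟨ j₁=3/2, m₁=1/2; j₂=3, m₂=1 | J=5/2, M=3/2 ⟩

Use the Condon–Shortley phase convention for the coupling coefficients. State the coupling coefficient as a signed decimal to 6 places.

−√(7/20) ≈ -0.591608

triangle: 2!*1!*4!/8! = 48/40320
(j±m)!: 2!*1!*4!*2!*4!*1! = 2304
prefactor² = (2J+1)*Δ*N² = 576/35
  k=0: +1/(0!*2!*1!*4!*0!*0!) = 1/48
  k=1: −1/(1!*1!*0!*3!*1!*1!) = -1/6
Σ = -7/48  ⇒  CG² = 576/35*(-7/48)² = 7/20
CG = −√(7/20) = -0.591608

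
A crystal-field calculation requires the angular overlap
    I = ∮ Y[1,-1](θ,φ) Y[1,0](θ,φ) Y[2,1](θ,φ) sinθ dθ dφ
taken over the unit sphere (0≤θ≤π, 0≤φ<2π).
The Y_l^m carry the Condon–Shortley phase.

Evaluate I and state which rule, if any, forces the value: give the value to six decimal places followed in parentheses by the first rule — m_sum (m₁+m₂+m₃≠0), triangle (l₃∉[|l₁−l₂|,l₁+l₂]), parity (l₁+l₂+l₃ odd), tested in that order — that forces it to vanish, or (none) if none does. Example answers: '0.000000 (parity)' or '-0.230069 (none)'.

m-sum 0 ✓  L=4 even ✓  0≤2≤2 ✓
Π(2lᵢ+1) = 3×3×5 = 45
triangle coeff Δ(1,1,2) = 1/30
Σ_t [0,0]: t=0:+1/1 = 1/1
(3j)²=2/15 [(1 1 2; 0 0 0)], sign=+1
Σ_t [0,0]: t=0:+1/2 = 1/2
(3j)²=1/10 [(1 1 2; -1 0 1)], sign=-1
⇒ 4πI² = 3/5
I = (-1)√(3/5/(4π)) = -0.21850969
No selection rule forces the value: the integral is nonzero (none).

-0.218510 (none)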